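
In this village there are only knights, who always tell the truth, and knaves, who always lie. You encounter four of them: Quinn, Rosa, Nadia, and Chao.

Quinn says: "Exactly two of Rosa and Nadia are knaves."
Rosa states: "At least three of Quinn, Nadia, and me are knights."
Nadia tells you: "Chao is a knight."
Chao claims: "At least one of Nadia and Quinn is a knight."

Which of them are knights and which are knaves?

Consider Quinn. Suppose Quinn is a knight.
Then no assignment of the remaining roles makes every statement match its speaker's type — contradiction.
So Quinn is a knave.
With that fixed, Rosa's statement is false, so Rosa is a knave.
Consider Nadia. Suppose Nadia is a knave.
Then Quinn's statement comes out true, contradicting Quinn being a knave.
So Nadia is a knight.
With that fixed, Chao's statement is true, so Chao is a knight.

Quinn: knave, Rosa: knave, Nadia: knight, Chao: knight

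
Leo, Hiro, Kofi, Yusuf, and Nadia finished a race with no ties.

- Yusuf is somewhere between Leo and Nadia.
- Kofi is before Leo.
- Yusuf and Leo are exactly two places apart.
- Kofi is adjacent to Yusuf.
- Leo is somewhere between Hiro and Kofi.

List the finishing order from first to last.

From clue 1: Yusuf is in {2,3,4}.
From clues 1–3: Leo is in {2,4,5}.
From clues 1–4: Leo is in {4,5}.
From clues 1–5: Nadia → place 1, Yusuf → place 2, Kofi → place 3, Leo → place 4, Hiro → place 5.

Nadia, Yusuf, Kofi, Leo, Hiro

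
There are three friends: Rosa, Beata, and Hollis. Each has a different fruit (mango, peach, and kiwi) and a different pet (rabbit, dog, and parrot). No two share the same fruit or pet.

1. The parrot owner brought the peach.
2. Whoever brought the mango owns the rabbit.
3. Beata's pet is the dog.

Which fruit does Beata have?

kiwi

With clues 1–3, mango and peach are impossible for Beata's fruit.
That leaves kiwi.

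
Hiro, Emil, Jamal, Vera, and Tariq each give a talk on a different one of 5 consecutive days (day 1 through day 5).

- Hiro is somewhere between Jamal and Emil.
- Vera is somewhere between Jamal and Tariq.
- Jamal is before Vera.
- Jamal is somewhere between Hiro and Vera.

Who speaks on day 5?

Tariq

With clue 1, Hiro is ruled out for day 5.
With clues 1–2, Vera is ruled out for day 5.
With clues 1–3, Jamal is ruled out for day 5.
With clues 1–4, Emil is ruled out for day 5.
So day 5 is Tariq.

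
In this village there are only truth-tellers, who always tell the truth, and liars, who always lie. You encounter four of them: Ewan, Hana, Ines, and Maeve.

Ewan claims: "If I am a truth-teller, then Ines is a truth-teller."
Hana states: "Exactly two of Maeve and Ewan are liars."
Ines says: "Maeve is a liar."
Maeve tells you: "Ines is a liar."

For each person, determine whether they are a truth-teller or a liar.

Consider Ewan. Suppose Ewan is a liar.
Then Ewan's own statement would have to be false, but it can't be — contradiction.
So Ewan is a truth-teller.
With that fixed, Hana's statement is false, so Hana is a liar.
Consider Ines. Suppose Ines is a liar.
Then Ewan's statement comes out false, contradicting Ewan being a truth-teller.
So Ines is a truth-teller.
With that fixed, Maeve's statement is false, so Maeve is a liar.

Ewan: truth-teller, Hana: liar, Ines: truth-teller, Maeve: liar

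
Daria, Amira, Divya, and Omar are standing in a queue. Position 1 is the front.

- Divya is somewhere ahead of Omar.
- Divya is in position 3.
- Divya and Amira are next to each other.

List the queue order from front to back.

Daria, Amira, Divya, Omar

From clue 1: Divya is in {1,2,3}.
From clues 1–2: Divya → position 3, Omar → position 4.
From clues 1–3: Daria → position 1, Amira → position 2.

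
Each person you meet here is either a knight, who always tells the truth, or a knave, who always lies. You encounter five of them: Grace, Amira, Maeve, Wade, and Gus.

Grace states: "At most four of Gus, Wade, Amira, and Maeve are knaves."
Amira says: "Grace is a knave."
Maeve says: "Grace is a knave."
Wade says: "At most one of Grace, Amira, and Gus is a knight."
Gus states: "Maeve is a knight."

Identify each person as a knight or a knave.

Grace: knight, Amira: knave, Maeve: knave, Wade: knight, Gus: knave

Regardless of anyone's role, Grace's statement is true, so Grace is a knight.
With that fixed, Amira's statement is false, so Amira is a knave.
With that fixed, Maeve's statement is false, so Maeve is a knave.
With that fixed, Gus's statement is false, so Gus is a knave.
With that fixed, Wade's statement is true, so Wade is a knight.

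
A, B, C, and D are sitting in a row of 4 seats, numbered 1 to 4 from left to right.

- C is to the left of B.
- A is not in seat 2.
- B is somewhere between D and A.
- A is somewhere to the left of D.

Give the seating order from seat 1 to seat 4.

A, C, B, D

From clue 1: B is in {2,3,4}.
From clues 1–2: A is in {1,3,4}.
From clues 1–3: B → seat 3.
From clues 1–4: A → seat 1, C → seat 2, D → seat 4.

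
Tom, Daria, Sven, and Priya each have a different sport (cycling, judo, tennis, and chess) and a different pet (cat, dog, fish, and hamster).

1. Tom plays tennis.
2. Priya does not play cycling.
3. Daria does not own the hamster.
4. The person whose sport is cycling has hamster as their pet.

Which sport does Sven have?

Clue 1 rules out tennis for Sven's sport.
With clues 1–4, chess and judo are impossible for Sven's sport.
That leaves cycling.

cycling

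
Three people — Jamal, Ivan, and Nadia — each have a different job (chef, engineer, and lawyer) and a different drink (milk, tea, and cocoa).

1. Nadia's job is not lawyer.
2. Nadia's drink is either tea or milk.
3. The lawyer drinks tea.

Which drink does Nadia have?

milk

With clues 1–2, cocoa is impossible for Nadia's drink.
With clues 1–3, tea is impossible for Nadia's drink.
That leaves milk.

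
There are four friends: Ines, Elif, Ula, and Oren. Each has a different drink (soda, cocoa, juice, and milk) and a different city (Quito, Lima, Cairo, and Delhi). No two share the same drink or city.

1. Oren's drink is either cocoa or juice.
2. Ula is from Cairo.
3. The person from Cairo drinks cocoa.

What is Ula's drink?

cocoa

With clues 1–3, juice, milk, and soda are impossible for Ula's drink.
That leaves cocoa.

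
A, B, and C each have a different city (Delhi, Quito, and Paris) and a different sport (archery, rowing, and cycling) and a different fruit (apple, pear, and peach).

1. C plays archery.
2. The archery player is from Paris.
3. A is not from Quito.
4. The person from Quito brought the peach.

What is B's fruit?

With clues 1–4, apple and pear are impossible for B's fruit.
That leaves peach.

peach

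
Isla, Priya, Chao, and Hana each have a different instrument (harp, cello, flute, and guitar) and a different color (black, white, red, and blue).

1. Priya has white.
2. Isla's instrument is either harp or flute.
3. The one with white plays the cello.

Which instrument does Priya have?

cello

With clues 1–3, flute, guitar, and harp are impossible for Priya's instrument.
That leaves cello.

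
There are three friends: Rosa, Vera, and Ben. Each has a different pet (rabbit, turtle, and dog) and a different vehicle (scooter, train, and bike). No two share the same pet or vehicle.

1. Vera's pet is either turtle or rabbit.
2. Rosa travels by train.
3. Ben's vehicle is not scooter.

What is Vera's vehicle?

scooter

With clues 1–2, train is impossible for Vera's vehicle.
With clues 1–3, bike is impossible for Vera's vehicle.
That leaves scooter.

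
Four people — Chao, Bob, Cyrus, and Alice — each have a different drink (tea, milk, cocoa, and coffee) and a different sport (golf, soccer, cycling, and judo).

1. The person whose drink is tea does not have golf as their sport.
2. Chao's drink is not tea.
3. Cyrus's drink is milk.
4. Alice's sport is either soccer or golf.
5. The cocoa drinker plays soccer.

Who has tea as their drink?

With clues 1–2, Chao is impossible for the one with drink tea.
With clues 1–3, Cyrus is impossible for the one with drink tea.
With clues 1–5, Alice is impossible for the one with drink tea.
That leaves Bob.

Bob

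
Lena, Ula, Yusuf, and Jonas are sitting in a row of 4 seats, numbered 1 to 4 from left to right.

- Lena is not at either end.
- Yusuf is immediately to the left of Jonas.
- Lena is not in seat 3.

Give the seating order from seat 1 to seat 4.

From clue 1: Lena is in {2,3}.
From clues 1–3: Ula → seat 1, Lena → seat 2, Yusuf → seat 3, Jonas → seat 4.

Ula, Lena, Yusuf, Jonas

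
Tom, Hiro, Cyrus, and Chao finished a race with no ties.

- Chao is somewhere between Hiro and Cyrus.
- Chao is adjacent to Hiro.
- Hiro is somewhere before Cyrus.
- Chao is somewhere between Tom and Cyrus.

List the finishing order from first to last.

From clue 1: Chao is in {2,3}.
From clues 1–3: Hiro is in {1,2}.
From clues 1–4: Tom → place 1, Hiro → place 2, Chao → place 3, Cyrus → place 4.

Tom, Hiro, Chao, Cyrus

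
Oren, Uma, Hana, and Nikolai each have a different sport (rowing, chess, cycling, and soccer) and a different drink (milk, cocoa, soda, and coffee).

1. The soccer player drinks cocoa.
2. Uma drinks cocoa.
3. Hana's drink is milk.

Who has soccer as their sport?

With clues 1–2, Hana, Nikolai, and Oren are impossible for the one with sport soccer.
That leaves Uma.

Uma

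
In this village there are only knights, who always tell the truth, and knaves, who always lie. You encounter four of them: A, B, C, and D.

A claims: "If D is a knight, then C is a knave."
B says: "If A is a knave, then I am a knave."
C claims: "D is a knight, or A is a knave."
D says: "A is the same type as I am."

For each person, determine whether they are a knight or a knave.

Consider A. Suppose A is a knave.
Then whichever role B has, B's statement has the wrong truth value — contradiction.
So A is a knight.
With that fixed, B's statement is true, so B is a knight.
Consider C. Suppose C is a knight.
Then no assignment of the remaining roles makes every statement match its speaker's type — contradiction.
So C is a knave.
Consider D. Suppose D is a knight.
Then C's statement comes out true, contradicting C being a knave.
So D is a knave.

A: knight, B: knight, C: knave, D: knave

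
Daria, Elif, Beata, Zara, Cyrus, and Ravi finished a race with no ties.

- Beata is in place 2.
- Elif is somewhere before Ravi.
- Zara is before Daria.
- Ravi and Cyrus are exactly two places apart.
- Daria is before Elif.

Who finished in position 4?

With clue 1, Beata is ruled out for place 4.
With clues 1–4, Daria is ruled out for place 4.
With clues 1–5, Elif, Ravi, and Zara are ruled out for place 4.
So place 4 is Cyrus.

Cyrus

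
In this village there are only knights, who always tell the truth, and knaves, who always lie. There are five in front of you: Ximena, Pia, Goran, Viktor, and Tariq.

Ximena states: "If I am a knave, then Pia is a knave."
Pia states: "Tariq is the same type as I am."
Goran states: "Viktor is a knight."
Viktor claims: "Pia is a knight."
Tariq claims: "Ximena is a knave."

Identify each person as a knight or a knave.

Ximena: knave, Pia: knight, Goran: knight, Viktor: knight, Tariq: knight

Consider Ximena. Suppose Ximena is a knight.
Then no assignment of the remaining roles makes every statement match its speaker's type — contradiction.
So Ximena is a knave.
With that fixed, Tariq's statement is true, so Tariq is a knight.
Consider Pia. Suppose Pia is a knave.
Then Ximena's statement comes out true, contradicting Ximena being a knave.
So Pia is a knight.
With that fixed, Viktor's statement is true, so Viktor is a knight.
With that fixed, Goran's statement is true, so Goran is a knight.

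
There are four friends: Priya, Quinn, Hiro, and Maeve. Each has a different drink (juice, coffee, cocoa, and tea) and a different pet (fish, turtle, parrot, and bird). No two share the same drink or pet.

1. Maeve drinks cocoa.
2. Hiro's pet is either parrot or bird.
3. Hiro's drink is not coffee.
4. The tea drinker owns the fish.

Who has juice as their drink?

Clue 1 rules out Maeve for the one with drink juice.
With clues 1–4, Priya and Quinn are impossible for the one with drink juice.
That leaves Hiro.

Hiro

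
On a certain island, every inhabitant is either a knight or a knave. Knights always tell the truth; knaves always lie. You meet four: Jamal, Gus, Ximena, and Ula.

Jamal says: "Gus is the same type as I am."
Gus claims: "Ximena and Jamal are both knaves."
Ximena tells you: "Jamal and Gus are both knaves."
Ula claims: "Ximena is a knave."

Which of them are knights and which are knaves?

Jamal: knave, Gus: knight, Ximena: knave, Ula: knight

Consider Jamal. Suppose Jamal is a knight.
Then no assignment of the remaining roles makes every statement match its speaker's type — contradiction.
So Jamal is a knave.
Consider Gus. Suppose Gus is a knave.
Then Jamal's statement comes out true, contradicting Jamal being a knave.
So Gus is a knight.
With that fixed, Ximena's statement is false, so Ximena is a knave.
With that fixed, Ula's statement is true, so Ula is a knight.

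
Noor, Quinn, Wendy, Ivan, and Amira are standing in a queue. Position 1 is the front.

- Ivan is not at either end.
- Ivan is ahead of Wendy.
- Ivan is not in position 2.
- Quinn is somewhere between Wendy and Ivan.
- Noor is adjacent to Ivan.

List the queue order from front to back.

From clue 1: Ivan is in {2,3,4}.
From clues 1–2: Wendy is in {3,4,5}.
From clues 1–3: Wendy is in {4,5}.
From clues 1–4: Ivan → position 3, Quinn → position 4, Wendy → position 5.
From clues 1–5: Amira → position 1, Noor → position 2.

Amira, Noor, Ivan, Quinn, Wendy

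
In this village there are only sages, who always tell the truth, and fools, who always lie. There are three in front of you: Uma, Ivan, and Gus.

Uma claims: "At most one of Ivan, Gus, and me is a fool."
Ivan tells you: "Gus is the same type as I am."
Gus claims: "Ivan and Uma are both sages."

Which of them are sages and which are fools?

Consider Uma. Suppose Uma is a fool.
Then no assignment of the remaining roles makes every statement match its speaker's type — contradiction.
So Uma is a sage.
Consider Ivan. Suppose Ivan is a fool.
Then no assignment of the remaining roles makes every statement match its speaker's type — contradiction.
So Ivan is a sage.
With that fixed, Gus's statement is true, so Gus is a sage.

Uma: sage, Ivan: sage, Gus: sage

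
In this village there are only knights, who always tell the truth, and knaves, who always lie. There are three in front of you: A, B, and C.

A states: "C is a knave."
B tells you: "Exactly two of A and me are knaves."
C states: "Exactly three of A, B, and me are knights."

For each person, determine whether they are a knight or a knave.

A: knight, B: knave, C: knave

Consider A. Suppose A is a knave.
Then whichever role B has, B's statement has the wrong truth value — contradiction.
So A is a knight.
With that fixed, B's statement is false, so B is a knave.
With that fixed, C's statement is false, so C is a knave.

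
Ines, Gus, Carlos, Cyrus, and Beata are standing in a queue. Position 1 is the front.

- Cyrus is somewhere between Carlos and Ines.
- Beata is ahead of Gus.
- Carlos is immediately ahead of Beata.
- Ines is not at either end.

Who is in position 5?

With clue 1, Cyrus is ruled out for position 5.
With clues 1–2, Beata is ruled out for position 5.
With clues 1–3, Carlos is ruled out for position 5.
With clues 1–4, Ines is ruled out for position 5.
So position 5 is Gus.

Gus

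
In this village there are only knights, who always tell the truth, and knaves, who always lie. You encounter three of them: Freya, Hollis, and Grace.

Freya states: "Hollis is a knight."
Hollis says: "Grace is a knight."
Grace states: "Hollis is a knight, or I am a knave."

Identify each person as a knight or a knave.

Consider Freya. Suppose Freya is a knave.
Then no assignment of the remaining roles makes every statement match its speaker's type — contradiction.
So Freya is a knight.
Consider Hollis. Suppose Hollis is a knave.
Then Freya's statement comes out false, contradicting Freya being a knight.
So Hollis is a knight.
With that fixed, Grace's statement is true, so Grace is a knight.

Freya: knight, Hollis: knight, Grace: knight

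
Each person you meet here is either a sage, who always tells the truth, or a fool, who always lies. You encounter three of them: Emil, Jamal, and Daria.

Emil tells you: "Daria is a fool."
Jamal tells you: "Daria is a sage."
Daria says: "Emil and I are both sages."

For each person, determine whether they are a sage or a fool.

Emil: sage, Jamal: fool, Daria: fool

Consider Emil. Suppose Emil is a fool.
Then no assignment of the remaining roles makes every statement match its speaker's type — contradiction.
So Emil is a sage.
Consider Jamal. Suppose Jamal is a sage.
Then no assignment of the remaining roles makes every statement match its speaker's type — contradiction.
So Jamal is a fool.
Consider Daria. Suppose Daria is a sage.
Then Emil's statement comes out false, contradicting Emil being a sage.
So Daria is a fool.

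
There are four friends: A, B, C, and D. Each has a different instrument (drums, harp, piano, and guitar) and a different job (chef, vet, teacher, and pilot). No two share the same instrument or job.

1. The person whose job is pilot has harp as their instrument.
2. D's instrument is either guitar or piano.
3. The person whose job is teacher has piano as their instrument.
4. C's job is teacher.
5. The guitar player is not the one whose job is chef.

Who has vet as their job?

D

With clues 1–4, C is impossible for the one with job vet.
With clues 1–5, A and B are impossible for the one with job vet.
That leaves D.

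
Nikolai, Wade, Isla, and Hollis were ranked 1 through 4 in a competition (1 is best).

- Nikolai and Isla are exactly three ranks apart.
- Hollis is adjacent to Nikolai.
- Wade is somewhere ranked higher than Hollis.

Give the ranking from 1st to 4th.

From clue 1: Nikolai is in {1,4}.
From clues 1–3: Isla → rank 1, Wade → rank 2, Hollis → rank 3, Nikolai → rank 4.

Isla, Wade, Hollis, Nikolai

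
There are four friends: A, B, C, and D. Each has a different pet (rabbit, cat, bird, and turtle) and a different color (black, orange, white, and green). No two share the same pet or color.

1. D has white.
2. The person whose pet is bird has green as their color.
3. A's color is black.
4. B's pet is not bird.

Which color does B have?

Clue 1 rules out white for B's color.
With clues 1–3, black is impossible for B's color.
With clues 1–4, green is impossible for B's color.
That leaves orange.

orange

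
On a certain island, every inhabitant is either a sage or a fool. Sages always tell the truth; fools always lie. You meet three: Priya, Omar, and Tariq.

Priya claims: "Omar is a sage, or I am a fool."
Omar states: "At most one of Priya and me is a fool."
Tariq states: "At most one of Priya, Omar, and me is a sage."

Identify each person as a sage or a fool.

Priya: sage, Omar: sage, Tariq: fool

Consider Priya. Suppose Priya is a fool.
Then Priya's own statement would have to be false, but it can't be — contradiction.
So Priya is a sage.
With that fixed, Omar's statement is true, so Omar is a sage.
With that fixed, Tariq's statement is false, so Tariq is a fool.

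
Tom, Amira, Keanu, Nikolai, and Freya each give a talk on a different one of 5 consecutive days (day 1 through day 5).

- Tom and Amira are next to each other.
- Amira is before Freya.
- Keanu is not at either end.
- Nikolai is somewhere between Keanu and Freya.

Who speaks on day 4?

Nikolai

With clues 1–4, Amira, Freya, Keanu, and Tom are ruled out for day 4.
So day 4 is Nikolai.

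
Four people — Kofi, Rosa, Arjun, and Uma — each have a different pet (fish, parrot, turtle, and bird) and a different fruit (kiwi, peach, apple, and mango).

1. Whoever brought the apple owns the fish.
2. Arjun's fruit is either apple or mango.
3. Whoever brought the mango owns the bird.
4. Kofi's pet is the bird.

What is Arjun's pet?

fish

With clues 1–3, parrot and turtle are impossible for Arjun's pet.
With clues 1–4, bird is impossible for Arjun's pet.
That leaves fish.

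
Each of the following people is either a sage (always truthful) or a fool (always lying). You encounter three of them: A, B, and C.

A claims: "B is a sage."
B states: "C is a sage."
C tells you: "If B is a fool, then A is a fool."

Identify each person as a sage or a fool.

A: sage, B: sage, C: sage

Consider A. Suppose A is a fool.
Then no assignment of the remaining roles makes every statement match its speaker's type — contradiction.
So A is a sage.
Consider B. Suppose B is a fool.
Then A's statement comes out false, contradicting A being a sage.
So B is a sage.
With that fixed, C's statement is true, so C is a sage.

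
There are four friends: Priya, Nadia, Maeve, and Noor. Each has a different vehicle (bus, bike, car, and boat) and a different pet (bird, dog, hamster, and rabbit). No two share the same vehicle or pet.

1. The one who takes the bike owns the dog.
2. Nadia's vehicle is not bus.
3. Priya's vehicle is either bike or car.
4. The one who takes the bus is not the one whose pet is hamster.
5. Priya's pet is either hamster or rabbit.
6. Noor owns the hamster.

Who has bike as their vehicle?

With clues 1–5, Priya is impossible for the one with vehicle bike.
With clues 1–6, Maeve and Noor are impossible for the one with vehicle bike.
That leaves Nadia.

Nadia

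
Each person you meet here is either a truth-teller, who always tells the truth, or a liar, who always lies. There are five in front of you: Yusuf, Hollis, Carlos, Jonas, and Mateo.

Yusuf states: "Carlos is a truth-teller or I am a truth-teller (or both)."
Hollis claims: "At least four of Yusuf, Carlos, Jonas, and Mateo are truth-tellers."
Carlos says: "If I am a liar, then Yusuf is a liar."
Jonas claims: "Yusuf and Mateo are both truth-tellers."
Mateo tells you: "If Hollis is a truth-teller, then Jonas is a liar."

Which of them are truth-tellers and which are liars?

Consider Yusuf. Suppose Yusuf is a liar.
Then no assignment of the remaining roles makes every statement match its speaker's type — contradiction.
So Yusuf is a truth-teller.
Consider Hollis. Suppose Hollis is a truth-teller.
Then no assignment of the remaining roles makes every statement match its speaker's type — contradiction.
So Hollis is a liar.
With that fixed, Mateo's statement is true, so Mateo is a truth-teller.
With that fixed, Jonas's statement is true, so Jonas is a truth-teller.
Consider Carlos. Suppose Carlos is a truth-teller.
Then Hollis's statement comes out true, contradicting Hollis being a liar.
So Carlos is a liar.

Yusuf: truth-teller, Hollis: liar, Carlos: liar, Jonas: truth-teller, Mateo: truth-teller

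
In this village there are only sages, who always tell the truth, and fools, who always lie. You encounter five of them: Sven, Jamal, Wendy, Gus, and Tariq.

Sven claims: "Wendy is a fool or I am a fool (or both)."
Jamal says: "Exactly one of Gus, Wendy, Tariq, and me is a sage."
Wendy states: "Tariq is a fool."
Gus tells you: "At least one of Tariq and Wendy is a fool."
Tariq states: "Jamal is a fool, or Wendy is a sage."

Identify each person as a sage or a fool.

Consider Sven. Suppose Sven is a fool.
Then Sven's own statement would have to be false, but it can't be — contradiction.
So Sven is a sage.
Consider Jamal. Suppose Jamal is a sage.
Then no assignment of the remaining roles makes every statement match its speaker's type — contradiction.
So Jamal is a fool.
With that fixed, Tariq's statement is true, so Tariq is a sage.
With that fixed, Wendy's statement is false, so Wendy is a fool.
With that fixed, Gus's statement is true, so Gus is a sage.

Sven: sage, Jamal: fool, Wendy: fool, Gus: sage, Tariq: sage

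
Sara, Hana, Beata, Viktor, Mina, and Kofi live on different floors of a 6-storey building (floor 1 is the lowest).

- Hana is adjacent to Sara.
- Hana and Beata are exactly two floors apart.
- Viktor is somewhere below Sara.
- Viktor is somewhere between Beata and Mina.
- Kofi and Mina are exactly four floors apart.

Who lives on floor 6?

With clues 1–3, Viktor is ruled out for floor 6.
With clues 1–5, Hana, Kofi, Mina, and Sara are ruled out for floor 6.
So floor 6 is Beata.

Beata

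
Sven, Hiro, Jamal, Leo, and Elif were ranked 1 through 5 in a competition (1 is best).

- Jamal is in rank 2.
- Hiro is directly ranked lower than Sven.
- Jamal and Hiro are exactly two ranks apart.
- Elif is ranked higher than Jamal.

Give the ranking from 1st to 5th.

From clue 1: Jamal → rank 2.
From clues 1–2: Sven is in {3,4}.
From clues 1–3: Sven → rank 3, Hiro → rank 4.
From clues 1–4: Elif → rank 1, Leo → rank 5.

Elif, Jamal, Sven, Hiro, Leo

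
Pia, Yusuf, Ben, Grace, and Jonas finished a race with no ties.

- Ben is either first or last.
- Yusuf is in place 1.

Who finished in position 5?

Ben

With clues 1–2, Grace, Jonas, Pia, and Yusuf are ruled out for place 5.
So place 5 is Ben.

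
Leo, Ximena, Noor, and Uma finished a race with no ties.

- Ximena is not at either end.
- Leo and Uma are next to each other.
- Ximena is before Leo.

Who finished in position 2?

Ximena

With clues 1–2, Noor is ruled out for place 2.
With clues 1–3, Leo and Uma are ruled out for place 2.
So place 2 is Ximena.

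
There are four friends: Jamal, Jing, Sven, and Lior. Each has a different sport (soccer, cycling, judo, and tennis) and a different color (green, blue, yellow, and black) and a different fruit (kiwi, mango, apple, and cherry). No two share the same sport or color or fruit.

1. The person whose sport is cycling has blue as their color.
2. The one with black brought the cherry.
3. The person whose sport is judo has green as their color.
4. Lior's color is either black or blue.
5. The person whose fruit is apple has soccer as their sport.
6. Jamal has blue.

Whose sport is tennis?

Lior

With clues 1–6, Jamal, Jing, and Sven are impossible for the one with sport tennis.
That leaves Lior.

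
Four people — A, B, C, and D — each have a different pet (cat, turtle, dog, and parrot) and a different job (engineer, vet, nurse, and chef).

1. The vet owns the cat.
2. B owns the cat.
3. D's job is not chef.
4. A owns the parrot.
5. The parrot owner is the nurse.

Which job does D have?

With clues 1–2, vet is impossible for D's job.
With clues 1–3, chef is impossible for D's job.
With clues 1–5, nurse is impossible for D's job.
That leaves engineer.

engineer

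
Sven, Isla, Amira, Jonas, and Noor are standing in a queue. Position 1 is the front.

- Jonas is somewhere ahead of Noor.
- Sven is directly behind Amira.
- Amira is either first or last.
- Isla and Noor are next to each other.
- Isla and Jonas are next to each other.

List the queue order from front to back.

Amira, Sven, Jonas, Isla, Noor

From clue 1: Jonas is in {1,2,3,4}.
From clues 1–2: Sven is in {2,3,4,5}.
From clues 1–3: Amira → position 1, Sven → position 2.
From clues 1–4: Jonas → position 3.
From clues 1–5: Isla → position 4, Noor → position 5.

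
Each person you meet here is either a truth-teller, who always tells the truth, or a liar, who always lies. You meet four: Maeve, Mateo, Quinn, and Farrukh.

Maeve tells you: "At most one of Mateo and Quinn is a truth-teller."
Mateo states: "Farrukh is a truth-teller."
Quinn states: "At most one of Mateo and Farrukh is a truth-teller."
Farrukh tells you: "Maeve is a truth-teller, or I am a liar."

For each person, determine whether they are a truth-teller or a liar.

Maeve: truth-teller, Mateo: truth-teller, Quinn: liar, Farrukh: truth-teller

Consider Maeve. Suppose Maeve is a liar.
Then whichever role Farrukh has, Farrukh's statement has the wrong truth value — contradiction.
So Maeve is a truth-teller.
With that fixed, Farrukh's statement is true, so Farrukh is a truth-teller.
With that fixed, Mateo's statement is true, so Mateo is a truth-teller.
With that fixed, Quinn's statement is false, so Quinn is a liar.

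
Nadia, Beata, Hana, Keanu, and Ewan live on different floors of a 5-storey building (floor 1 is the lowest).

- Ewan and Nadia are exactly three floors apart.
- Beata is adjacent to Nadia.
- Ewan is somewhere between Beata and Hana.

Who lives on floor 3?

Keanu

With clue 1, Ewan and Nadia are ruled out for floor 3.
With clues 1–3, Beata and Hana are ruled out for floor 3.
So floor 3 is Keanu.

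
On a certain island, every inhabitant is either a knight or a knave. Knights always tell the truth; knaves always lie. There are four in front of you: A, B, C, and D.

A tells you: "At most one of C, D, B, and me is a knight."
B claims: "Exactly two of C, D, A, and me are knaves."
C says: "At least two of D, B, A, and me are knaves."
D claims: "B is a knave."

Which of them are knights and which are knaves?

Consider A. Suppose A is a knight.
Then no assignment of the remaining roles makes every statement match its speaker's type — contradiction.
So A is a knave.
Consider B. Suppose B is a knave.
Then no assignment of the remaining roles makes every statement match its speaker's type — contradiction.
So B is a knight.
With that fixed, D's statement is false, so D is a knave.
With that fixed, C's statement is true, so C is a knight.

A: knave, B: knight, C: knight, D: knave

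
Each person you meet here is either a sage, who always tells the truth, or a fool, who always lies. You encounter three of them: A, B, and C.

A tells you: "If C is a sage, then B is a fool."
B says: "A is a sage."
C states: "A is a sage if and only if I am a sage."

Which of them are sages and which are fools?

Consider A. Suppose A is a fool.
Then whichever role C has, C's statement has the wrong truth value — contradiction.
So A is a sage.
With that fixed, B's statement is true, so B is a sage.
Consider C. Suppose C is a sage.
Then A's statement comes out false, contradicting A being a sage.
So C is a fool.

A: sage, B: sage, C: fool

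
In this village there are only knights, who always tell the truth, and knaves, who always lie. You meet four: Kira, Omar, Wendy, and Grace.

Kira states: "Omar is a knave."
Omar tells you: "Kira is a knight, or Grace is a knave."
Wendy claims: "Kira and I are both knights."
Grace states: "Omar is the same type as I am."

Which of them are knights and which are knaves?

Kira: knave, Omar: knight, Wendy: knave, Grace: knave

Consider Kira. Suppose Kira is a knight.
Then no assignment of the remaining roles makes every statement match its speaker's type — contradiction.
So Kira is a knave.
With that fixed, Wendy's statement is false, so Wendy is a knave.
Consider Omar. Suppose Omar is a knave.
Then Kira's statement comes out true, contradicting Kira being a knave.
So Omar is a knight.
Consider Grace. Suppose Grace is a knight.
Then Omar's statement comes out false, contradicting Omar being a knight.
So Grace is a knave.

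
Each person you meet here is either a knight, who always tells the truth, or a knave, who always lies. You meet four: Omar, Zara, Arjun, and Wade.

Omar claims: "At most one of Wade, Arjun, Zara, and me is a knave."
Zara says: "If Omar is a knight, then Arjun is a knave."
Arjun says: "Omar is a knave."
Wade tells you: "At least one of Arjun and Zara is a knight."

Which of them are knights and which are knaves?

Omar: knight, Zara: knight, Arjun: knave, Wade: knight

Consider Omar. Suppose Omar is a knave.
Then no assignment of the remaining roles makes every statement match its speaker's type — contradiction.
So Omar is a knight.
With that fixed, Arjun's statement is false, so Arjun is a knave.
With that fixed, Zara's statement is true, so Zara is a knight.
With that fixed, Wade's statement is true, so Wade is a knight.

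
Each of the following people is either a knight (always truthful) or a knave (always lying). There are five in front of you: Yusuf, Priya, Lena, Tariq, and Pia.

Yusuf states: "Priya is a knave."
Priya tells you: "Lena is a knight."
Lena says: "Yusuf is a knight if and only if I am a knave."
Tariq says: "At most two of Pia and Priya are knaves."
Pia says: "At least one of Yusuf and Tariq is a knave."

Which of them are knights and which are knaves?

Regardless of anyone's role, Tariq's statement is true, so Tariq is a knight.
Consider Yusuf. Suppose Yusuf is a knight.
Then whichever role Lena has, Lena's statement has the wrong truth value — contradiction.
So Yusuf is a knave.
With that fixed, Pia's statement is true, so Pia is a knight.
Consider Priya. Suppose Priya is a knave.
Then Yusuf's statement comes out true, contradicting Yusuf being a knave.
So Priya is a knight.
Consider Lena. Suppose Lena is a knave.
Then Priya's statement comes out false, contradicting Priya being a knight.
So Lena is a knight.

Yusuf: knave, Priya: knight, Lena: knight, Tariq: knight, Pia: knight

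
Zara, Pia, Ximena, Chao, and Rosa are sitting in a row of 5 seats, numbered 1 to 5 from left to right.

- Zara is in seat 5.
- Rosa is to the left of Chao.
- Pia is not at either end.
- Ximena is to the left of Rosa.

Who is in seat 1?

With clue 1, Zara is ruled out for seat 1.
With clues 1–2, Chao is ruled out for seat 1.
With clues 1–3, Pia is ruled out for seat 1.
With clues 1–4, Rosa is ruled out for seat 1.
So seat 1 is Ximena.

Ximena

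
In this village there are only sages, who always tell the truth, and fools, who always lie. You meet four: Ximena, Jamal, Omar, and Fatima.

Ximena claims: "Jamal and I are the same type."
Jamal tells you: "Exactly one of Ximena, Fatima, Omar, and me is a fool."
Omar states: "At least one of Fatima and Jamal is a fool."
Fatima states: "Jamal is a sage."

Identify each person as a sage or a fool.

Ximena: sage, Jamal: sage, Omar: fool, Fatima: sage

Consider Ximena. Suppose Ximena is a fool.
Then no assignment of the remaining roles makes every statement match its speaker's type — contradiction.
So Ximena is a sage.
Consider Jamal. Suppose Jamal is a fool.
Then Ximena's statement comes out false, contradicting Ximena being a sage.
So Jamal is a sage.
With that fixed, Fatima's statement is true, so Fatima is a sage.
With that fixed, Omar's statement is false, so Omar is a fool.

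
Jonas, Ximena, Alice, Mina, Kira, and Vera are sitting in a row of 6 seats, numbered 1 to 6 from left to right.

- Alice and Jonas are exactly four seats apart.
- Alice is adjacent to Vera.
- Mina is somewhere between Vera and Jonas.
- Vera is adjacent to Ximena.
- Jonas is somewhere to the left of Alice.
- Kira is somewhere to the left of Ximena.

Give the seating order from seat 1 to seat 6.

Kira, Jonas, Mina, Ximena, Vera, Alice

From clue 1: Jonas is in {1,2,5,6}.
From clues 1–4: Ximena is in {3,4}.
From clues 1–5: Jonas is in {1,2}.
From clues 1–6: Kira → seat 1, Jonas → seat 2, Mina → seat 3, Ximena → seat 4, Vera → seat 5, Alice → seat 6.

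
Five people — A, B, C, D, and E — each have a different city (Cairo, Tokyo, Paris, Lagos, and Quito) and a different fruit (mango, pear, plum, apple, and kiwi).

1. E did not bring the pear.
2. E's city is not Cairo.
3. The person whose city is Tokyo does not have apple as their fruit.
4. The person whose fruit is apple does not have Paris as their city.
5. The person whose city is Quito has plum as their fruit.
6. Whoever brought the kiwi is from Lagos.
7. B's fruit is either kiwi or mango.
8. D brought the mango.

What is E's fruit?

Clue 1 rules out pear for E's fruit.
With clues 1–6, apple is impossible for E's fruit.
With clues 1–8, kiwi and mango are impossible for E's fruit.
That leaves plum.

plum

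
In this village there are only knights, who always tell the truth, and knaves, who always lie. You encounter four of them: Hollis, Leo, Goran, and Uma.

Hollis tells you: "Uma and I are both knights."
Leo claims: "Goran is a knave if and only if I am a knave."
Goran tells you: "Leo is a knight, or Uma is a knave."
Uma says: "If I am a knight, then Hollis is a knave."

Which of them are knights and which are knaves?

Consider Hollis. Suppose Hollis is a knight.
Then whichever role Uma has, Uma's statement has the wrong truth value — contradiction.
So Hollis is a knave.
With that fixed, Uma's statement is true, so Uma is a knight.
Consider Leo. Suppose Leo is a knave.
Then no assignment of the remaining roles makes every statement match its speaker's type — contradiction.
So Leo is a knight.
With that fixed, Goran's statement is true, so Goran is a knight.

Hollis: knave, Leo: knight, Goran: knight, Uma: knight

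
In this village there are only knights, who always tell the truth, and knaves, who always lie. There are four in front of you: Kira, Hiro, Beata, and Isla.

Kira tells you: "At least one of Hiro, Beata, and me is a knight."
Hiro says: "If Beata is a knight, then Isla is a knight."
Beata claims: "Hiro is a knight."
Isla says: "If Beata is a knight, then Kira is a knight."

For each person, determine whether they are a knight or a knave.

Consider Kira. Suppose Kira is a knave.
Then no assignment of the remaining roles makes every statement match its speaker's type — contradiction.
So Kira is a knight.
With that fixed, Isla's statement is true, so Isla is a knight.
With that fixed, Hiro's statement is true, so Hiro is a knight.
With that fixed, Beata's statement is true, so Beata is a knight.

Kira: knight, Hiro: knight, Beata: knight, Isla: knight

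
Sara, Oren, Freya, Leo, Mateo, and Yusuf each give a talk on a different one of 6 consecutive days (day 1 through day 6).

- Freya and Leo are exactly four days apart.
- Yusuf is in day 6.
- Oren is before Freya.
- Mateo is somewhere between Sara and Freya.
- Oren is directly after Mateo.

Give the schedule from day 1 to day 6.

Leo, Sara, Mateo, Oren, Freya, Yusuf

From clue 1: Freya is in {1,2,5,6}.
From clues 1–2: Yusuf → day 6.
From clues 1–3: Leo → day 1, Freya → day 5.
From clues 1–4: Sara is in {2,3}.
From clues 1–5: Sara → day 2, Mateo → day 3, Oren → day 4.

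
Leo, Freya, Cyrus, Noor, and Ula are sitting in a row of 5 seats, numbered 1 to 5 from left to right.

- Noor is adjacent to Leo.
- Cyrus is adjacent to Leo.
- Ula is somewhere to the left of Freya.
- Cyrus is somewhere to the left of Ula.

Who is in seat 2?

With clues 1–3, Ula is ruled out for seat 2.
With clues 1–4, Cyrus, Freya, and Noor are ruled out for seat 2.
So seat 2 is Leo.

Leo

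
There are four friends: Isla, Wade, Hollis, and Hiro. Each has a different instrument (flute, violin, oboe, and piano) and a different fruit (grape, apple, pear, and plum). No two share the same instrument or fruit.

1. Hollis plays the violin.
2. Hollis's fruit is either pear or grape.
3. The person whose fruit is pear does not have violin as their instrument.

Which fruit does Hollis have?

With clues 1–2, apple and plum are impossible for Hollis's fruit.
With clues 1–3, pear is impossible for Hollis's fruit.
That leaves grape.

grape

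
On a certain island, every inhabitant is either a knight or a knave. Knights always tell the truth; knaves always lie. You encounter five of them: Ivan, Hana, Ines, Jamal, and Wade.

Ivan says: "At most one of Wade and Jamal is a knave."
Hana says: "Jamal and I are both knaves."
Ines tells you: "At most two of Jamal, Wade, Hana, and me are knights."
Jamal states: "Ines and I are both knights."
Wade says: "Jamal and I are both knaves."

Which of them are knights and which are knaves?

Ivan: knight, Hana: knave, Ines: knight, Jamal: knight, Wade: knave

Consider Ivan. Suppose Ivan is a knave.
Then no assignment of the remaining roles makes every statement match its speaker's type — contradiction.
So Ivan is a knight.
Consider Hana. Suppose Hana is a knight.
Then Hana's own statement would have to be true, but it can't be — contradiction.
So Hana is a knave.
Consider Ines. Suppose Ines is a knave.
Then Ines's own statement would have to be false, but it can't be — contradiction.
So Ines is a knight.
Consider Jamal. Suppose Jamal is a knave.
Then Hana's statement comes out true, contradicting Hana being a knave.
So Jamal is a knight.
With that fixed, Wade's statement is false, so Wade is a knave.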